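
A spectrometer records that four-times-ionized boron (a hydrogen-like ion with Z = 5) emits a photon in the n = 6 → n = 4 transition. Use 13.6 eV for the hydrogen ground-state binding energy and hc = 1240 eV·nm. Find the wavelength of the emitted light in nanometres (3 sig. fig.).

For Z = 5 the level energies scale as Z², so the effective Rydberg energy is 13.6 × 25 = 340.0 eV.
ΔE = 340.0 × (1/4² − 1/6²) = 340.0 × 0.03472 = 11.81 eV.
λ = hc/ΔE = 1240 / 11.81 = 105 nm.

105 nm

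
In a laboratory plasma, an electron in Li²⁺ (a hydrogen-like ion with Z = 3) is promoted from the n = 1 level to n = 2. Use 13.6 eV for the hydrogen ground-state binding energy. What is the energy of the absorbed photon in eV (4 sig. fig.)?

The Bohr energies scale as Z², so for Z = 3: E_n = −122.4/n² eV.
E_2 = −122.4/4 = −30.60 eV and E_1 = −122.4/1 = −122.4 eV.
The photon energy is |E_2 − E_1| = 91.80 eV.

91.80 eV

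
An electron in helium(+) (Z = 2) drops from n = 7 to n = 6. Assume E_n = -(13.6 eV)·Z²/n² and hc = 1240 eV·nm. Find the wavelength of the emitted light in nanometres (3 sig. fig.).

3090 nm

For Z = 2 the level energies scale as Z², so the effective Rydberg energy is 13.6 × 4 = 54.40 eV.
ΔE = 54.40 × (1/6² − 1/7²) = 54.40 × 0.007370 = 0.4009 eV.
λ = hc/ΔE = 1240 / 0.4009 = 3090 nm.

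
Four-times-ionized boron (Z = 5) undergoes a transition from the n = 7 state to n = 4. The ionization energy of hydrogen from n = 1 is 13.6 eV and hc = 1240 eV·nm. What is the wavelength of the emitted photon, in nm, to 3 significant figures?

86.6 nm

For Z = 5 the level energies scale as Z², so the effective Rydberg energy is 13.6 × 25 = 340.0 eV.
ΔE = 340.0 × (1/4² − 1/7²) = 340.0 × 0.04209 = 14.31 eV.
λ = hc/ΔE = 1240 / 14.31 = 86.6 nm.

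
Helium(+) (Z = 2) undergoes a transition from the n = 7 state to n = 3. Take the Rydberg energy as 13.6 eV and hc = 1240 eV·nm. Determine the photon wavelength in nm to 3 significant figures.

251 nm

For Z = 2 the level energies scale as Z², so the effective Rydberg energy is 13.6 × 4 = 54.40 eV.
ΔE = 54.40 × (1/3² − 1/7²) = 54.40 × 0.09070 = 4.934 eV.
λ = hc/ΔE = 1240 / 4.934 = 251 nm.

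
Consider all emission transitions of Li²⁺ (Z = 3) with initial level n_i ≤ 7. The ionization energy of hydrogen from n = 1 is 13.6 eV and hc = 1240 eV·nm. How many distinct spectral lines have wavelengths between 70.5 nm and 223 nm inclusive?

Enumerate all n_i → n_f pairs with 1 ≤ n_f < n_i ≤ 7 and compute λ = 1240 / [13.6·9·(1/n_f² − 1/n_i²)].
Lines falling in [70.5, 223] nm: 3→2 (72.94 nm), 7→3 (111.7 nm), 6→3 (121.6 nm), 5→3 (142.5 nm), 4→3 (208.4 nm).

5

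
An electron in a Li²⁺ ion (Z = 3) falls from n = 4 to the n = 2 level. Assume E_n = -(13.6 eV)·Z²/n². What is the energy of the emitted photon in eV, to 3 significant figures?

23.0 eV

The Bohr energies scale as Z², so for Z = 3: E_n = −122.4/n² eV.
E_4 = −122.4/16 = −7.650 eV and E_2 = −122.4/4 = −30.60 eV.
The photon energy is |E_4 − E_2| = 23.0 eV.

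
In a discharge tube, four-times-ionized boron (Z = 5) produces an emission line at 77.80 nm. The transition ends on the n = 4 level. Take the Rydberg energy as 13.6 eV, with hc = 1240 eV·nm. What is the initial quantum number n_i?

The photon energy is ΔE = hc/λ = 1240 / 77.80 = 15.94 eV.
With Z = 5, ΔE = 340.0 × (1/n_f² − 1/n_i²), so 1/n_f² − 1/n_i² = 0.04688.
With n_f = 4: 1/n_i² = 1/16 − 0.04688 = 0.01562, so n_i ≈ 8.00.

n_i = 8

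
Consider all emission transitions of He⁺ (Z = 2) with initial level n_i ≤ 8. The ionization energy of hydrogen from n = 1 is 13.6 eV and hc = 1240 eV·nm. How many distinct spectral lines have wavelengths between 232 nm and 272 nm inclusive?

2

Enumerate all n_i → n_f pairs with 1 ≤ n_f < n_i ≤ 8 and compute λ = 1240 / [13.6·4·(1/n_f² − 1/n_i²)].
Lines falling in [232, 272] nm: 8→3 (238.7 nm), 7→3 (251.3 nm).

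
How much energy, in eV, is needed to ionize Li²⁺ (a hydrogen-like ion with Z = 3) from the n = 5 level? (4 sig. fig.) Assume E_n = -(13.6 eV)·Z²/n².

E_n = −13.6 Z²/n² = −122.4/n² eV for Z = 3.
E_5 = −122.4/25 = −4.896 eV, so ionization (to E = 0) requires 4.896 eV.

4.896 eV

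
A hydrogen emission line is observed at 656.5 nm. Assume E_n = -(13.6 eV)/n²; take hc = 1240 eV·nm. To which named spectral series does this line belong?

ΔE = 1240/656.5 = 1.889 eV.
This matches 13.6 × (1/2² − 1/3²), so n_f = 2: the Balmer series.

Balmer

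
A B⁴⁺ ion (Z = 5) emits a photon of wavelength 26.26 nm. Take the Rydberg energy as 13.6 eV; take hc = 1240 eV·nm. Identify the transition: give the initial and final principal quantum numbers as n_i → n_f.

n_i = 3, n_f = 2

The photon energy is ΔE = hc/λ = 1240 / 26.26 = 47.22 eV.
With Z = 5, ΔE = 340.0 × (1/n_f² − 1/n_i²), so 1/n_f² − 1/n_i² = 0.1389.
Trying n_f = 2 gives 1/n_i² = 0.1111, i.e. n_i ≈ 3; this pair matches.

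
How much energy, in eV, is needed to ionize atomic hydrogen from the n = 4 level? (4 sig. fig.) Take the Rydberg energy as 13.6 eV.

0.8500 eV

E_4 = −13.60/16 = −0.8500 eV, so ionization (to E = 0) requires 0.8500 eV.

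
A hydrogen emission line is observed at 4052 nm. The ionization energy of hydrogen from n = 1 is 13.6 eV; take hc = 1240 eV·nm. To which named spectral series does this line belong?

Brackett

ΔE = 1240/4052 = 0.3060 eV.
This matches 13.6 × (1/4² − 1/5²), so n_f = 4: the Brackett series.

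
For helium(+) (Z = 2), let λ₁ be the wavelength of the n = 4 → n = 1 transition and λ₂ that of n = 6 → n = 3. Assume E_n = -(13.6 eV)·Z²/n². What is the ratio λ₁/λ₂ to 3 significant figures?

λ ∝ 1/ΔE ∝ 1/(1/n_f² − 1/n_i²), and the Z² and hc factors cancel in the ratio.
λ₁/λ₂ = (1/3² − 1/6²)/(1/1² − 1/4²) = 0.08333/0.9375 = 0.0889.

0.0889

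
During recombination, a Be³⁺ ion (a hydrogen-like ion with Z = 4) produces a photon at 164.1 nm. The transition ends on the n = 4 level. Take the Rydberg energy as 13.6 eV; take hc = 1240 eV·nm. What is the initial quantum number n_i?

The photon energy is ΔE = hc/λ = 1240 / 164.1 = 7.556 eV.
With Z = 4, ΔE = 217.6 × (1/n_f² − 1/n_i²), so 1/n_f² − 1/n_i² = 0.03473.
With n_f = 4: 1/n_i² = 1/16 − 0.03473 = 0.02777, so n_i ≈ 6.00.

n_i = 6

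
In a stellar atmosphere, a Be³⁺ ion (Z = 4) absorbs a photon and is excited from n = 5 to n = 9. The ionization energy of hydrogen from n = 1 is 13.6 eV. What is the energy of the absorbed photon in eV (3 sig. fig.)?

6.02 eV

The Bohr energies scale as Z², so for Z = 4: E_n = −217.6/n² eV.
E_9 = −217.6/81 = −2.686 eV and E_5 = −217.6/25 = −8.704 eV.
The photon energy is |E_9 − E_5| = 6.02 eV.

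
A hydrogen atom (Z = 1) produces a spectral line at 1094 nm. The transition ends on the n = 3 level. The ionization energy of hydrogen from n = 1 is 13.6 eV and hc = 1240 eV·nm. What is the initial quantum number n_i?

n_i = 6

The photon energy is ΔE = hc/λ = 1240 / 1094 = 1.133 eV.
With Z = 1, ΔE = 13.60 × (1/n_f² − 1/n_i²), so 1/n_f² − 1/n_i² = 0.08334.
With n_f = 3: 1/n_i² = 1/9 − 0.08334 = 0.02777, so n_i ≈ 6.00.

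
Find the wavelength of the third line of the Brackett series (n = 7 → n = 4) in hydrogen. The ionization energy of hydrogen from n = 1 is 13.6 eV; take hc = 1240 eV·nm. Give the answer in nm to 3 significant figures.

2170 nm

The Brackett series terminates on n_f = 4; the third line has n_i = 4+3 = 7.
ΔE = 13.60 × (1/4² − 1/7²) = 0.5724 eV.
λ = 1240 / 0.5724 = 2170 nm.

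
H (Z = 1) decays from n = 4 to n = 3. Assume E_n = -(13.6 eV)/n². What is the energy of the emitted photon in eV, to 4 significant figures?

E_4 = −13.60/16 = −0.8500 eV and E_3 = −13.60/9 = −1.511 eV.
The photon energy is |E_4 − E_3| = 0.6611 eV.

0.6611 eV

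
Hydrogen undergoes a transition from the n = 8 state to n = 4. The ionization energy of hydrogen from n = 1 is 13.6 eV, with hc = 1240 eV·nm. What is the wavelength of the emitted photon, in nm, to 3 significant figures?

ΔE = 13.60 × (1/4² − 1/8²) = 13.60 × 0.04688 = 0.6375 eV.
λ = hc/ΔE = 1240 / 0.6375 = 1950 nm.
This line belongs to the Brackett series.

1950 nm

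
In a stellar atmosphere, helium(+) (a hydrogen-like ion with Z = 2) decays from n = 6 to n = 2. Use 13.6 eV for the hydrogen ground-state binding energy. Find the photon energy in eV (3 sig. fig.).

12.1 eV

The Bohr energies scale as Z², so for Z = 2: E_n = −54.40/n² eV.
E_6 = −54.40/36 = −1.511 eV and E_2 = −54.40/4 = −13.60 eV.
The photon energy is |E_6 − E_2| = 12.1 eV.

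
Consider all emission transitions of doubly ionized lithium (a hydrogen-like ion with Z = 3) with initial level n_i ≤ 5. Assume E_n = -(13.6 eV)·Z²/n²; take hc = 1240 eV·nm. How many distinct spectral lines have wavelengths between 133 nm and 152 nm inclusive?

Enumerate all n_i → n_f pairs with 1 ≤ n_f < n_i ≤ 5 and compute λ = 1240 / [13.6·9·(1/n_f² − 1/n_i²)].
Lines falling in [133, 152] nm: 5→3 (142.5 nm).

1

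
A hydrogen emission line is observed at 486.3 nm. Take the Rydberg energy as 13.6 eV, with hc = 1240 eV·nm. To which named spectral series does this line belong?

Balmer

ΔE = 1240/486.3 = 2.550 eV.
This matches 13.6 × (1/2² − 1/4²), so n_f = 2: the Balmer series.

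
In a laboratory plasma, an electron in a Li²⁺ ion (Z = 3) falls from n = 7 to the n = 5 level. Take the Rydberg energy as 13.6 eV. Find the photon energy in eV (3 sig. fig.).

The Bohr energies scale as Z², so for Z = 3: E_n = −122.4/n² eV.
E_7 = −122.4/49 = −2.498 eV and E_5 = −122.4/25 = −4.896 eV.
The photon energy is |E_7 − E_5| = 2.40 eV.

2.40 eV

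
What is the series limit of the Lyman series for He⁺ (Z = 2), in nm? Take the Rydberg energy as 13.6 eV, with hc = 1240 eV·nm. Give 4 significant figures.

22.79 nm

The Lyman series has lower level n_f = 1; the series limit corresponds to n_i → ∞.
ΔE_max = 13.6 × 4 / 1² = 54.40 eV.
λ_min = 1240 / 54.40 = 22.79 nm.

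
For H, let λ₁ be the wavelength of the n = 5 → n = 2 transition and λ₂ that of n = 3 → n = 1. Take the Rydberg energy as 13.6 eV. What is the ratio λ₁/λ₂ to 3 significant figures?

λ ∝ 1/ΔE ∝ 1/(1/n_f² − 1/n_i²), and the Z² and hc factors cancel in the ratio.
λ₁/λ₂ = (1/1² − 1/3²)/(1/2² − 1/5²) = 0.8889/0.2100 = 4.23.

4.23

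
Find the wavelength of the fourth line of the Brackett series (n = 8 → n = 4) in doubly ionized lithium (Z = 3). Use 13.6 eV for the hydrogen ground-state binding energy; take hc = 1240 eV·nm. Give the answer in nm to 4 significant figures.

The Brackett series terminates on n_f = 4; the fourth line has n_i = 4+4 = 8.
ΔE = 122.4 × (1/4² − 1/8²) = 5.738 eV.
λ = 1240 / 5.738 = 216.1 nm.

216.1 nm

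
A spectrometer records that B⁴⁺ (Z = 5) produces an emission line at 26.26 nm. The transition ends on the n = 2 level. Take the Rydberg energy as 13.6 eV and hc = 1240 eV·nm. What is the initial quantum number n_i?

The photon energy is ΔE = hc/λ = 1240 / 26.26 = 47.22 eV.
With Z = 5, ΔE = 340.0 × (1/n_f² − 1/n_i²), so 1/n_f² − 1/n_i² = 0.1389.
With n_f = 2: 1/n_i² = 1/4 − 0.1389 = 0.1111, so n_i ≈ 3.00.

n_i = 3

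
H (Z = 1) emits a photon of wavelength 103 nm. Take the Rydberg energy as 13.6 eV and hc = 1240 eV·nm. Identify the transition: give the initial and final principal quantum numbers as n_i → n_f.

n_i = 3, n_f = 1

The photon energy is ΔE = hc/λ = 1240 / 103 = 12.04 eV.
With Z = 1, ΔE = 13.60 × (1/n_f² − 1/n_i²), so 1/n_f² − 1/n_i² = 0.8852.
Trying n_f = 1 gives 1/n_i² = 0.1148, i.e. n_i ≈ 3; this pair matches.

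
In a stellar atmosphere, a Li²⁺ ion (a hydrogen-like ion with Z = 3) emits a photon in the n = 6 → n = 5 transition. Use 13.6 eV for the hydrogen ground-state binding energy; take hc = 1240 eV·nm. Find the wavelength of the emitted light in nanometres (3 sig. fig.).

For Z = 3 the level energies scale as Z², so the effective Rydberg energy is 13.6 × 9 = 122.4 eV.
ΔE = 122.4 × (1/5² − 1/6²) = 122.4 × 0.01222 = 1.496 eV.
λ = hc/ΔE = 1240 / 1.496 = 829 nm.

829 nm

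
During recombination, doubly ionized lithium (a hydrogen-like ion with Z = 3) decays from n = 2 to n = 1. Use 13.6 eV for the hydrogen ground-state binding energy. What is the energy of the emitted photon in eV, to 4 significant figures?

The Bohr energies scale as Z², so for Z = 3: E_n = −122.4/n² eV.
E_2 = −122.4/4 = −30.60 eV and E_1 = −122.4/1 = −122.4 eV.
The photon energy is |E_2 − E_1| = 91.80 eV.

91.80 eV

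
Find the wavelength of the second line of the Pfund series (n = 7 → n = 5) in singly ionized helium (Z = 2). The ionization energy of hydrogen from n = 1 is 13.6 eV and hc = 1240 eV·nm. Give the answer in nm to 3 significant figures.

The Pfund series terminates on n_f = 5; the second line has n_i = 5+2 = 7.
ΔE = 54.40 × (1/5² − 1/7²) = 1.066 eV.
λ = 1240 / 1.066 = 1160 nm.

1160 nm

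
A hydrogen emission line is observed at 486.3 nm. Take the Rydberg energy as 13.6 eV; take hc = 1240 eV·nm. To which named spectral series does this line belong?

Balmer

ΔE = 1240/486.3 = 2.550 eV.
This matches 13.6 × (1/2² − 1/4²), so n_f = 2: the Balmer series.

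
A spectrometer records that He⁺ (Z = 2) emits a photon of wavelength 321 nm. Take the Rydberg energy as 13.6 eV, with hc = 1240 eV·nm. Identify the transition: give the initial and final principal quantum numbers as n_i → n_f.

The photon energy is ΔE = hc/λ = 1240 / 321 = 3.863 eV.
With Z = 2, ΔE = 54.40 × (1/n_f² − 1/n_i²), so 1/n_f² − 1/n_i² = 0.07101.
Trying n_f = 3 gives 1/n_i² = 0.04010, i.e. n_i ≈ 5; this pair matches.

n_i = 5, n_f = 3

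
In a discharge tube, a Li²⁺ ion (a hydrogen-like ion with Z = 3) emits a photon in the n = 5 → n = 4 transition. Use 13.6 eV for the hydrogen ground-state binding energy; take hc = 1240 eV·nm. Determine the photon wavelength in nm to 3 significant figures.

For Z = 3 the level energies scale as Z², so the effective Rydberg energy is 13.6 × 9 = 122.4 eV.
ΔE = 122.4 × (1/4² − 1/5²) = 122.4 × 0.02250 = 2.754 eV.
λ = hc/ΔE = 1240 / 2.754 = 450 nm.

450 nm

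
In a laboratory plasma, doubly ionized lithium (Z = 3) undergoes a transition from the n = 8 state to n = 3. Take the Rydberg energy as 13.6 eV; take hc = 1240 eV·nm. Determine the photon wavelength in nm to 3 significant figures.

For Z = 3 the level energies scale as Z², so the effective Rydberg energy is 13.6 × 9 = 122.4 eV.
ΔE = 122.4 × (1/3² − 1/8²) = 122.4 × 0.09549 = 11.69 eV.
λ = hc/ΔE = 1240 / 11.69 = 106 nm.

106 nm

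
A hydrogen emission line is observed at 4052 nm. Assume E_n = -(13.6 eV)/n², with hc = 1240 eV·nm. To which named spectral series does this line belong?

Brackett

ΔE = 1240/4052 = 0.3060 eV.
This matches 13.6 × (1/4² − 1/5²), so n_f = 4: the Brackett series.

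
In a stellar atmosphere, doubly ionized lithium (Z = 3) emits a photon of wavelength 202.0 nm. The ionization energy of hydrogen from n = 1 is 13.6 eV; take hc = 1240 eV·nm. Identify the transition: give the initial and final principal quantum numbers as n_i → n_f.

n_i = 9, n_f = 4

The photon energy is ΔE = hc/λ = 1240 / 202.0 = 6.139 eV.
With Z = 3, ΔE = 122.4 × (1/n_f² − 1/n_i²), so 1/n_f² − 1/n_i² = 0.05015.
Trying n_f = 4 gives 1/n_i² = 0.01235, i.e. n_i ≈ 9; this pair matches.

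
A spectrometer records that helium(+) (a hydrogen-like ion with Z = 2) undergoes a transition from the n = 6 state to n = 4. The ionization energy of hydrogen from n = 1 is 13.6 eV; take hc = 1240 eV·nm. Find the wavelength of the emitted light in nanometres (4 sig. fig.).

For Z = 2 the level energies scale as Z², so the effective Rydberg energy is 13.6 × 4 = 54.40 eV.
ΔE = 54.40 × (1/4² − 1/6²) = 54.40 × 0.03472 = 1.889 eV.
λ = hc/ΔE = 1240 / 1.889 = 656.5 nm.

656.5 nm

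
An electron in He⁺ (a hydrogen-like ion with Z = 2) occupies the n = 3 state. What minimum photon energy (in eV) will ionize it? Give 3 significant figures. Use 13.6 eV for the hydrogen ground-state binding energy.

E_n = −13.6 Z²/n² = −54.40/n² eV for Z = 2.
E_3 = −54.40/9 = −6.04 eV, so ionization (to E = 0) requires 6.04 eV.

6.04 eV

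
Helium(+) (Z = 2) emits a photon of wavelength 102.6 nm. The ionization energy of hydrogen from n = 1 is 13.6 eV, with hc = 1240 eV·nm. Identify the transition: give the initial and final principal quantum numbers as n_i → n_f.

n_i = 6, n_f = 2

The photon energy is ΔE = hc/λ = 1240 / 102.6 = 12.09 eV.
With Z = 2, ΔE = 54.40 × (1/n_f² − 1/n_i²), so 1/n_f² − 1/n_i² = 0.2222.
Trying n_f = 2 gives 1/n_i² = 0.02784, i.e. n_i ≈ 6; this pair matches.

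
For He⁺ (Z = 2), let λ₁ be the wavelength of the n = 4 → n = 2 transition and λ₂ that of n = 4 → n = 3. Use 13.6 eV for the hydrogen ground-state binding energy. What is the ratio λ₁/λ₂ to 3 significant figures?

0.259

λ ∝ 1/ΔE ∝ 1/(1/n_f² − 1/n_i²), and the Z² and hc factors cancel in the ratio.
λ₁/λ₂ = (1/3² − 1/4²)/(1/2² − 1/4²) = 0.04861/0.1875 = 0.259.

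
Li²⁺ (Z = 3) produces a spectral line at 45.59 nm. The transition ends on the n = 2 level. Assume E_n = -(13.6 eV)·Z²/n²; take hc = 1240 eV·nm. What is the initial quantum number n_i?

The photon energy is ΔE = hc/λ = 1240 / 45.59 = 27.20 eV.
With Z = 3, ΔE = 122.4 × (1/n_f² − 1/n_i²), so 1/n_f² − 1/n_i² = 0.2222.
With n_f = 2: 1/n_i² = 1/4 − 0.2222 = 0.02779, so n_i ≈ 6.00.

n_i = 6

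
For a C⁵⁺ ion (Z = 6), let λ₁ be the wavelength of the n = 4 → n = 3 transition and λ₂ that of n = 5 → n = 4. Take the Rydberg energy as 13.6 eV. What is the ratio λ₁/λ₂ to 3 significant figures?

0.463

λ ∝ 1/ΔE ∝ 1/(1/n_f² − 1/n_i²), and the Z² and hc factors cancel in the ratio.
λ₁/λ₂ = (1/4² − 1/5²)/(1/3² − 1/4²) = 0.02250/0.04861 = 0.463.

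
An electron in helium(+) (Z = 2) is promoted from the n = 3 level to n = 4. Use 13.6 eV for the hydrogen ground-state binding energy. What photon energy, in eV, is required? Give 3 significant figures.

The Bohr energies scale as Z², so for Z = 2: E_n = −54.40/n² eV.
E_4 = −54.40/16 = −3.400 eV and E_3 = −54.40/9 = −6.044 eV.
The photon energy is |E_4 − E_3| = 2.64 eV.

2.64 eV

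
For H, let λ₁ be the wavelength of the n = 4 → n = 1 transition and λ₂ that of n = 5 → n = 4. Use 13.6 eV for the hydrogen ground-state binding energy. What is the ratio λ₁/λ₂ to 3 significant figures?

0.0240

λ ∝ 1/ΔE ∝ 1/(1/n_f² − 1/n_i²), and the Z² and hc factors cancel in the ratio.
λ₁/λ₂ = (1/4² − 1/5²)/(1/1² − 1/4²) = 0.02250/0.9375 = 0.0240.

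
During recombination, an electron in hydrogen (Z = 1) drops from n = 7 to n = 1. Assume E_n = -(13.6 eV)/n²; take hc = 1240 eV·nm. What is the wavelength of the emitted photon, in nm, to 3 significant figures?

93.1 nm

ΔE = 13.60 × (1/1² − 1/7²) = 13.60 × 0.9796 = 13.32 eV.
λ = hc/ΔE = 1240 / 13.32 = 93.1 nm.
This line belongs to the Lyman series.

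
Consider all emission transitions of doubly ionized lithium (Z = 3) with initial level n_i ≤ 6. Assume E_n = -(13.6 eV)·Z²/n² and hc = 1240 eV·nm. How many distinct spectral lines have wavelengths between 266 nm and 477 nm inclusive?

Enumerate all n_i → n_f pairs with 1 ≤ n_f < n_i ≤ 6 and compute λ = 1240 / [13.6·9·(1/n_f² − 1/n_i²)].
Lines falling in [266, 477] nm: 6→4 (291.8 nm), 5→4 (450.3 nm).

2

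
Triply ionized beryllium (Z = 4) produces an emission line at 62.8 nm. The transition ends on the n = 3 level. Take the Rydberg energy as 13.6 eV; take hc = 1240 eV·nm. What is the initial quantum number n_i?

n_i = 7

The photon energy is ΔE = hc/λ = 1240 / 62.8 = 19.75 eV.
With Z = 4, ΔE = 217.6 × (1/n_f² − 1/n_i²), so 1/n_f² − 1/n_i² = 0.09074.
With n_f = 3: 1/n_i² = 1/9 − 0.09074 = 0.02037, so n_i ≈ 7.01.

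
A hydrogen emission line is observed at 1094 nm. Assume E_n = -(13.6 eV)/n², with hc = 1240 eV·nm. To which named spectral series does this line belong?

Paschen

ΔE = 1240/1094 = 1.133 eV.
This matches 13.6 × (1/3² − 1/6²), so n_f = 3: the Paschen series.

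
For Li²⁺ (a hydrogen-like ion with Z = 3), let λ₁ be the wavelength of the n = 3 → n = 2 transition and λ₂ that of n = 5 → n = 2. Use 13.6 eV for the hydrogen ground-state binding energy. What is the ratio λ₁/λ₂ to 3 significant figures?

λ ∝ 1/ΔE ∝ 1/(1/n_f² − 1/n_i²), and the Z² and hc factors cancel in the ratio.
λ₁/λ₂ = (1/2² − 1/5²)/(1/2² − 1/3²) = 0.2100/0.1389 = 1.51.

1.51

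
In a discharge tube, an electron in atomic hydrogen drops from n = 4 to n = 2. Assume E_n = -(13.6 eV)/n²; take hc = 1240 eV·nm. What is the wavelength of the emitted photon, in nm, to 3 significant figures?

ΔE = 13.60 × (1/2² − 1/4²) = 13.60 × 0.1875 = 2.550 eV.
λ = hc/ΔE = 1240 / 2.550 = 486 nm.

486 nm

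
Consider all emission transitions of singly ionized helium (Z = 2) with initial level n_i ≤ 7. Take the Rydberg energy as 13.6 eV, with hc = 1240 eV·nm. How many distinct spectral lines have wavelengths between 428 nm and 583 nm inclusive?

2

Enumerate all n_i → n_f pairs with 1 ≤ n_f < n_i ≤ 7 and compute λ = 1240 / [13.6·4·(1/n_f² − 1/n_i²)].
Lines falling in [428, 583] nm: 4→3 (468.9 nm), 7→4 (541.5 nm).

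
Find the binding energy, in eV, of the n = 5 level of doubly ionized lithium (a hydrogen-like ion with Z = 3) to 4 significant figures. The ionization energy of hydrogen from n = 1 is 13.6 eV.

E_n = −13.6 Z²/n² = −122.4/n² eV for Z = 3.
E_5 = −122.4/25 = −4.896 eV, so ionization (to E = 0) requires 4.896 eV.

4.896 eV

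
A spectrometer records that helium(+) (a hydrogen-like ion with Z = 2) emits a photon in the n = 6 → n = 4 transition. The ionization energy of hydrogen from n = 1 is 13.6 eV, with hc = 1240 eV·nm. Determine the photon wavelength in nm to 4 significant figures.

For Z = 2 the level energies scale as Z², so the effective Rydberg energy is 13.6 × 4 = 54.40 eV.
ΔE = 54.40 × (1/4² − 1/6²) = 54.40 × 0.03472 = 1.889 eV.
λ = hc/ΔE = 1240 / 1.889 = 656.5 nm.

656.5 nm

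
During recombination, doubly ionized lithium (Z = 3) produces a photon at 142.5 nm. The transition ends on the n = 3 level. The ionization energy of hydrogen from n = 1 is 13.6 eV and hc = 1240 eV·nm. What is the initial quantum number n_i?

n_i = 5

The photon energy is ΔE = hc/λ = 1240 / 142.5 = 8.702 eV.
With Z = 3, ΔE = 122.4 × (1/n_f² − 1/n_i²), so 1/n_f² − 1/n_i² = 0.07109.
With n_f = 3: 1/n_i² = 1/9 − 0.07109 = 0.04002, so n_i ≈ 5.00.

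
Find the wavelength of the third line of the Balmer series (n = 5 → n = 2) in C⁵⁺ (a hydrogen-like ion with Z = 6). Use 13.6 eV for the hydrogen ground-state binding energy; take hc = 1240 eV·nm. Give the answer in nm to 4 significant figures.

The Balmer series terminates on n_f = 2; the third line has n_i = 2+3 = 5.
ΔE = 489.6 × (1/2² − 1/5²) = 102.8 eV.
λ = 1240 / 102.8 = 12.06 nm.

12.06 nm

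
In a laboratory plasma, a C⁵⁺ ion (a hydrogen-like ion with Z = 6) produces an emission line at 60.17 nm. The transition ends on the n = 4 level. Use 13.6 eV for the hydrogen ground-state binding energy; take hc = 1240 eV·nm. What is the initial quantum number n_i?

The photon energy is ΔE = hc/λ = 1240 / 60.17 = 20.61 eV.
With Z = 6, ΔE = 489.6 × (1/n_f² − 1/n_i²), so 1/n_f² − 1/n_i² = 0.04209.
With n_f = 4: 1/n_i² = 1/16 − 0.04209 = 0.02041, so n_i ≈ 7.00.

n_i = 7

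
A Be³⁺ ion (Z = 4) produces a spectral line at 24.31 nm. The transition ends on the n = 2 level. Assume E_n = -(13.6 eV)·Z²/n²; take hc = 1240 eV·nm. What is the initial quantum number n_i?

The photon energy is ΔE = hc/λ = 1240 / 24.31 = 51.01 eV.
With Z = 4, ΔE = 217.6 × (1/n_f² − 1/n_i²), so 1/n_f² − 1/n_i² = 0.2344.
With n_f = 2: 1/n_i² = 1/4 − 0.2344 = 0.01559, so n_i ≈ 8.01.

n_i = 8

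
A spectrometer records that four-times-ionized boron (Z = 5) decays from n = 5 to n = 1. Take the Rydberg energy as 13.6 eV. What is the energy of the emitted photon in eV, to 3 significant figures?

326 eV

The Bohr energies scale as Z², so for Z = 5: E_n = −340.0/n² eV.
E_5 = −340.0/25 = −13.60 eV and E_1 = −340.0/1 = −340.0 eV.
The photon energy is |E_5 − E_1| = 326 eV.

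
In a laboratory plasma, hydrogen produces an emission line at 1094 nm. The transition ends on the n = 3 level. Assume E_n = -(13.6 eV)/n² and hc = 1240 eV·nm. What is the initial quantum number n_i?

The photon energy is ΔE = hc/λ = 1240 / 1094 = 1.133 eV.
With Z = 1, ΔE = 13.60 × (1/n_f² − 1/n_i²), so 1/n_f² − 1/n_i² = 0.08334.
With n_f = 3: 1/n_i² = 1/9 − 0.08334 = 0.02777, so n_i ≈ 6.00.

n_i = 6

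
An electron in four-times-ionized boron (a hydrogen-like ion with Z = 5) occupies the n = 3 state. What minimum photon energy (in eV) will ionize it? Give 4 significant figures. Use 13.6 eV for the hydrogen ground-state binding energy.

37.78 eV

E_n = −13.6 Z²/n² = −340.0/n² eV for Z = 5.
E_3 = −340.0/9 = −37.78 eV, so ionization (to E = 0) requires 37.78 eV.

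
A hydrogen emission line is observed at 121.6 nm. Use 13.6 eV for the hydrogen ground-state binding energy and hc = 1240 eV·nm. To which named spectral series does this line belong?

ΔE = 1240/121.6 = 10.20 eV.
This matches 13.6 × (1/1² − 1/2²), so n_f = 1: the Lyman series.

Lyman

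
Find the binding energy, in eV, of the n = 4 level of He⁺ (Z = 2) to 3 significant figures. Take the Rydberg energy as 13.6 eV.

3.40 eV

E_n = −13.6 Z²/n² = −54.40/n² eV for Z = 2.
E_4 = −54.40/16 = −3.40 eV, so ionization (to E = 0) requires 3.40 eV.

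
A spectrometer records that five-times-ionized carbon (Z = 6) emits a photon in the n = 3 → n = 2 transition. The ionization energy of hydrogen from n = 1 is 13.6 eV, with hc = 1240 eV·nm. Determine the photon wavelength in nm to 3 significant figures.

18.2 nm

For Z = 6 the level energies scale as Z², so the effective Rydberg energy is 13.6 × 36 = 489.6 eV.
ΔE = 489.6 × (1/2² − 1/3²) = 489.6 × 0.1389 = 68.00 eV.
λ = hc/ΔE = 1240 / 68.00 = 18.2 nm.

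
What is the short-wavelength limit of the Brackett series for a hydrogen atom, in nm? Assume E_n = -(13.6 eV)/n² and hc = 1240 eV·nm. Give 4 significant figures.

The Brackett series has lower level n_f = 4; the series limit corresponds to n_i → ∞.
ΔE_max = 13.6 × 1 / 4² = 0.8500 eV.
λ_min = 1240 / 0.8500 = 1459 nm.

1459 nm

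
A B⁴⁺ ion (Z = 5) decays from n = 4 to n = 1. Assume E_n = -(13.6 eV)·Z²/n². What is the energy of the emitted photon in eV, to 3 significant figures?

319 eV

The Bohr energies scale as Z², so for Z = 5: E_n = −340.0/n² eV.
E_4 = −340.0/16 = −21.25 eV and E_1 = −340.0/1 = −340.0 eV.
The photon energy is |E_4 − E_1| = 319 eV.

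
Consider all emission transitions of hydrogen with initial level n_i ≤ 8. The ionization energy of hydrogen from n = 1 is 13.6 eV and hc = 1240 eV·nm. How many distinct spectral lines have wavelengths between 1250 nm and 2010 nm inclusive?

Enumerate all n_i → n_f pairs with 1 ≤ n_f < n_i ≤ 8 and compute λ = 1240 / [13.6·1·(1/n_f² − 1/n_i²)].
Lines falling in [1250, 2010] nm: 5→3 (1282 nm), 4→3 (1876 nm), 8→4 (1945 nm).

3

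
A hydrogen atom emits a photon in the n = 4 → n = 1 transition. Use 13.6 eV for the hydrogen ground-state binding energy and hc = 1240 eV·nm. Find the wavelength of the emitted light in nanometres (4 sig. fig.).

97.25 nm

ΔE = 13.60 × (1/1² − 1/4²) = 13.60 × 0.9375 = 12.75 eV.
λ = hc/ΔE = 1240 / 12.75 = 97.25 nm.
This line belongs to the Lyman series.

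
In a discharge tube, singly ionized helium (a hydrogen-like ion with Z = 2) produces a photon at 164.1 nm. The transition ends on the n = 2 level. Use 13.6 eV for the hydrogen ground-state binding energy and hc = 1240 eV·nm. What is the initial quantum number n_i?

The photon energy is ΔE = hc/λ = 1240 / 164.1 = 7.556 eV.
With Z = 2, ΔE = 54.40 × (1/n_f² − 1/n_i²), so 1/n_f² − 1/n_i² = 0.1389.
With n_f = 2: 1/n_i² = 1/4 − 0.1389 = 0.1111, so n_i ≈ 3.00.

n_i = 3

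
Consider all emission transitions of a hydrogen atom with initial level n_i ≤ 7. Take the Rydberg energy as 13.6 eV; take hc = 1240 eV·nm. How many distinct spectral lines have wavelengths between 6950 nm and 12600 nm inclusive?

Enumerate all n_i → n_f pairs with 1 ≤ n_f < n_i ≤ 7 and compute λ = 1240 / [13.6·1·(1/n_f² − 1/n_i²)].
Lines falling in [6950, 12600] nm: 6→5 (7460 nm), 7→6 (12370 nm).

2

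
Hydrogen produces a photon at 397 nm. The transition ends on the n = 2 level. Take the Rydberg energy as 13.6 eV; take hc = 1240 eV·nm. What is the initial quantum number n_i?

The photon energy is ΔE = hc/λ = 1240 / 397 = 3.123 eV.
With Z = 1, ΔE = 13.60 × (1/n_f² − 1/n_i²), so 1/n_f² − 1/n_i² = 0.2297.
With n_f = 2: 1/n_i² = 1/4 − 0.2297 = 0.02034, so n_i ≈ 7.01.

n_i = 7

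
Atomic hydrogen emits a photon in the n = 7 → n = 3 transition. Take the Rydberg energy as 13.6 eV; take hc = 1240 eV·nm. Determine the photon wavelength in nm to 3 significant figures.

ΔE = 13.60 × (1/3² − 1/7²) = 13.60 × 0.09070 = 1.234 eV.
λ = hc/ΔE = 1240 / 1.234 = 1010 nm.
This line belongs to the Paschen series.

1010 nm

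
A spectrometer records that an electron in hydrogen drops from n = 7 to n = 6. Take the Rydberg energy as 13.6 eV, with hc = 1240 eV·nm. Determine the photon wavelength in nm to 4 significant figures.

ΔE = 13.60 × (1/6² − 1/7²) = 13.60 × 0.007370 = 0.1002 eV.
λ = hc/ΔE = 1240 / 0.1002 = 12370 nm.

12370 nm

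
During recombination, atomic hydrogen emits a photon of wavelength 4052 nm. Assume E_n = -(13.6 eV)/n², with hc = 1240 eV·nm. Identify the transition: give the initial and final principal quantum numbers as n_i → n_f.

n_i = 5, n_f = 4

The photon energy is ΔE = hc/λ = 1240 / 4052 = 0.3060 eV.
With Z = 1, ΔE = 13.60 × (1/n_f² − 1/n_i²), so 1/n_f² − 1/n_i² = 0.02250.
Trying n_f = 4 gives 1/n_i² = 0.04000, i.e. n_i ≈ 5; this pair matches.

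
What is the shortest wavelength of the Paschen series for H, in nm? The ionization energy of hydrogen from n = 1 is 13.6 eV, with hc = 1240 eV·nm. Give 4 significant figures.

The Paschen series has lower level n_f = 3; the series limit corresponds to n_i → ∞.
ΔE_max = 13.6 × 1 / 3² = 1.511 eV.
λ_min = 1240 / 1.511 = 820.6 nm.

820.6 nm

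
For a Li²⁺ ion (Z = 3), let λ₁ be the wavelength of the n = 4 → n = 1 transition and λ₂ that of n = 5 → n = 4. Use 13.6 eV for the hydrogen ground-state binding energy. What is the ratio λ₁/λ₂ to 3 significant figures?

λ ∝ 1/ΔE ∝ 1/(1/n_f² − 1/n_i²), and the Z² and hc factors cancel in the ratio.
λ₁/λ₂ = (1/4² − 1/5²)/(1/1² − 1/4²) = 0.02250/0.9375 = 0.0240.

0.0240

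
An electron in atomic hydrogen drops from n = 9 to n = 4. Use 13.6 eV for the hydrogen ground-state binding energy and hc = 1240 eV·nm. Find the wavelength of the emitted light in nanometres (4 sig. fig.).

1818 nm

ΔE = 13.60 × (1/4² − 1/9²) = 13.60 × 0.05015 = 0.6821 eV.
λ = hc/ΔE = 1240 / 0.6821 = 1818 nm.
This line belongs to the Brackett series.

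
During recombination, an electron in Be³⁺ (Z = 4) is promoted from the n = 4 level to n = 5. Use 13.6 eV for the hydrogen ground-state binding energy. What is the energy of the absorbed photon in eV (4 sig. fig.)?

4.896 eV

The Bohr energies scale as Z², so for Z = 4: E_n = −217.6/n² eV.
E_5 = −217.6/25 = −8.704 eV and E_4 = −217.6/16 = −13.60 eV.
The photon energy is |E_5 − E_4| = 4.896 eV.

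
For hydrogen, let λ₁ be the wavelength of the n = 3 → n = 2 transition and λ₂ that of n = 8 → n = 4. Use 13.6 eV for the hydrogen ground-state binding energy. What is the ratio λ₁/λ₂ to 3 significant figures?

0.338

λ ∝ 1/ΔE ∝ 1/(1/n_f² − 1/n_i²), and the Z² and hc factors cancel in the ratio.
λ₁/λ₂ = (1/4² − 1/8²)/(1/2² − 1/3²) = 0.04688/0.1389 = 0.338.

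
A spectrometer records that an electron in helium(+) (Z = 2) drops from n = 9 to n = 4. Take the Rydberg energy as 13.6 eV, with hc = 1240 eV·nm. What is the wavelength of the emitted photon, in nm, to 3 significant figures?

454 nm

For Z = 2 the level energies scale as Z², so the effective Rydberg energy is 13.6 × 4 = 54.40 eV.
ΔE = 54.40 × (1/4² − 1/9²) = 54.40 × 0.05015 = 2.728 eV.
λ = hc/ΔE = 1240 / 2.728 = 454 nm.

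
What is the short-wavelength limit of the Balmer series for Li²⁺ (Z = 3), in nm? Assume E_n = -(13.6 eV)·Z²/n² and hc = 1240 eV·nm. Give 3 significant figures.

40.5 nm

The Balmer series has lower level n_f = 2; the series limit corresponds to n_i → ∞.
ΔE_max = 13.6 × 9 / 2² = 30.60 eV.
λ_min = 1240 / 30.60 = 40.5 nm.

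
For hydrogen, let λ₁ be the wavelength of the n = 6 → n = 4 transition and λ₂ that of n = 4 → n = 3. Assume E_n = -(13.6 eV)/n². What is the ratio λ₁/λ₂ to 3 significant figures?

1.40

λ ∝ 1/ΔE ∝ 1/(1/n_f² − 1/n_i²), and the Z² and hc factors cancel in the ratio.
λ₁/λ₂ = (1/3² − 1/4²)/(1/4² − 1/6²) = 0.04861/0.03472 = 1.40.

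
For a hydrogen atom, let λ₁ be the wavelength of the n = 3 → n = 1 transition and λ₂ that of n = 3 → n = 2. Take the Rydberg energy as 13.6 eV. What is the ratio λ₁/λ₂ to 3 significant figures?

0.156

λ ∝ 1/ΔE ∝ 1/(1/n_f² − 1/n_i²), and the Z² and hc factors cancel in the ratio.
λ₁/λ₂ = (1/2² − 1/3²)/(1/1² − 1/3²) = 0.1389/0.8889 = 0.156.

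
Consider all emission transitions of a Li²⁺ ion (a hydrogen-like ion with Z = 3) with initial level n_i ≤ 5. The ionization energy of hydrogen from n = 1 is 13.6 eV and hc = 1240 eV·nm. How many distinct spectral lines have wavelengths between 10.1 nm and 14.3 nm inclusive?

4

Enumerate all n_i → n_f pairs with 1 ≤ n_f < n_i ≤ 5 and compute λ = 1240 / [13.6·9·(1/n_f² − 1/n_i²)].
Lines falling in [10.1, 14.3] nm: 5→1 (10.55 nm), 4→1 (10.81 nm), 3→1 (11.40 nm), 2→1 (13.51 nm).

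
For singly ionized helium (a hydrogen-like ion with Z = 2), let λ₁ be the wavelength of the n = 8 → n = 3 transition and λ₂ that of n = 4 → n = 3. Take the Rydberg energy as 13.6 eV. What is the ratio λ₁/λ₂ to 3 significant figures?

0.509

λ ∝ 1/ΔE ∝ 1/(1/n_f² − 1/n_i²), and the Z² and hc factors cancel in the ratio.
λ₁/λ₂ = (1/3² − 1/4²)/(1/3² − 1/8²) = 0.04861/0.09549 = 0.509.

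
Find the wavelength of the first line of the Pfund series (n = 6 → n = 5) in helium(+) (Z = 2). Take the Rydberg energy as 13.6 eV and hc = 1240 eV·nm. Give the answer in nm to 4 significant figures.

The Pfund series terminates on n_f = 5; the first line has n_i = 5+1 = 6.
ΔE = 54.40 × (1/5² − 1/6²) = 0.6649 eV.
λ = 1240 / 0.6649 = 1865 nm.

1865 nm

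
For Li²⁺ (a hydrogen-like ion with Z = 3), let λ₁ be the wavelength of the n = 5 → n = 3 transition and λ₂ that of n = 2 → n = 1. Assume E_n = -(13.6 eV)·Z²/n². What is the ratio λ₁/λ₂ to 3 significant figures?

10.5

λ ∝ 1/ΔE ∝ 1/(1/n_f² − 1/n_i²), and the Z² and hc factors cancel in the ratio.
λ₁/λ₂ = (1/1² − 1/2²)/(1/3² − 1/5²) = 0.7500/0.07111 = 10.5.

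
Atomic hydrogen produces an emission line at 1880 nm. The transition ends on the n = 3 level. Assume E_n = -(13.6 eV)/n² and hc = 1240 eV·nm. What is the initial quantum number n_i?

n_i = 4

The photon energy is ΔE = hc/λ = 1240 / 1880 = 0.6596 eV.
With Z = 1, ΔE = 13.60 × (1/n_f² − 1/n_i²), so 1/n_f² − 1/n_i² = 0.04850.
With n_f = 3: 1/n_i² = 1/9 − 0.04850 = 0.06261, so n_i ≈ 4.00.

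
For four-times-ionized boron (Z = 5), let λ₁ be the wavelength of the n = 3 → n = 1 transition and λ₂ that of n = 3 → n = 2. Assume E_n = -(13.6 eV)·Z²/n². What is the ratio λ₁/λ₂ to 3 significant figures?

λ ∝ 1/ΔE ∝ 1/(1/n_f² − 1/n_i²), and the Z² and hc factors cancel in the ratio.
λ₁/λ₂ = (1/2² − 1/3²)/(1/1² − 1/3²) = 0.1389/0.8889 = 0.156.

0.156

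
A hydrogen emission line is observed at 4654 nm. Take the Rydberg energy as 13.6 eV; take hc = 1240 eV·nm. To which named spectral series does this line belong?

ΔE = 1240/4654 = 0.2664 eV.
This matches 13.6 × (1/5² − 1/7²), so n_f = 5: the Pfund series.

Pfund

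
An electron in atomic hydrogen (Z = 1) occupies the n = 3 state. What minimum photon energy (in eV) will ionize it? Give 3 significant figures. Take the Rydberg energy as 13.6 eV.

1.51 eV

E_3 = −13.60/9 = −1.51 eV, so ionization (to E = 0) requires 1.51 eV.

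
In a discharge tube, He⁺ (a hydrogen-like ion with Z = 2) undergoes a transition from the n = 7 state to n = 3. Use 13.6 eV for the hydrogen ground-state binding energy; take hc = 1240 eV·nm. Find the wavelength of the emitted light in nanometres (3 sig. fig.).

251 nm

For Z = 2 the level energies scale as Z², so the effective Rydberg energy is 13.6 × 4 = 54.40 eV.
ΔE = 54.40 × (1/3² − 1/7²) = 54.40 × 0.09070 = 4.934 eV.
λ = hc/ΔE = 1240 / 4.934 = 251 nm.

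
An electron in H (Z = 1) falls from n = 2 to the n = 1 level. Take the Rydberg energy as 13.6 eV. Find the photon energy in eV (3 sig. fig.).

E_2 = −13.60/4 = −3.400 eV and E_1 = −13.60/1 = −13.60 eV.
The photon energy is |E_2 − E_1| = 10.2 eV.

10.2 eV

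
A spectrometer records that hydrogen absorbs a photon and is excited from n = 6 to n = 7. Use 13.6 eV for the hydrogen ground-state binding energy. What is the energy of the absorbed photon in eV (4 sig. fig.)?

E_7 = −13.60/49 = −0.2776 eV and E_6 = −13.60/36 = −0.3778 eV.
The photon energy is |E_7 − E_6| = 0.1002 eV.

0.1002 eV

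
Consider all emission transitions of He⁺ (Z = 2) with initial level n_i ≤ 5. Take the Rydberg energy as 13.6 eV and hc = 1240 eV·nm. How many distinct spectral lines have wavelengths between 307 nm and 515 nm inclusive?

2

Enumerate all n_i → n_f pairs with 1 ≤ n_f < n_i ≤ 5 and compute λ = 1240 / [13.6·4·(1/n_f² − 1/n_i²)].
Lines falling in [307, 515] nm: 5→3 (320.5 nm), 4→3 (468.9 nm).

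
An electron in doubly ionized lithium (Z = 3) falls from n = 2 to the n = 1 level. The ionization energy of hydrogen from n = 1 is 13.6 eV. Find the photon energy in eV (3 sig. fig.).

91.8 eV

The Bohr energies scale as Z², so for Z = 3: E_n = −122.4/n² eV.
E_2 = −122.4/4 = −30.60 eV and E_1 = −122.4/1 = −122.4 eV.
The photon energy is |E_2 − E_1| = 91.8 eV.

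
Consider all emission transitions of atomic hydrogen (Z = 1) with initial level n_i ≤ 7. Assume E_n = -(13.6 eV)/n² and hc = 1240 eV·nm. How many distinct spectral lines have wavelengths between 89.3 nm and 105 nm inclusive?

5

Enumerate all n_i → n_f pairs with 1 ≤ n_f < n_i ≤ 7 and compute λ = 1240 / [13.6·1·(1/n_f² − 1/n_i²)].
Lines falling in [89.3, 105] nm: 7→1 (93.08 nm), 6→1 (93.78 nm), 5→1 (94.98 nm), 4→1 (97.25 nm), 3→1 (102.6 nm).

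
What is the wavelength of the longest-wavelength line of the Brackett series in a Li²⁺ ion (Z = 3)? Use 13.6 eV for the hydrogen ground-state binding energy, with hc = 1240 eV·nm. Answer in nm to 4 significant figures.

450.3 nm

The Brackett series terminates on n_f = 4; the first line has n_i = 4+1 = 5.
ΔE = 122.4 × (1/4² − 1/5²) = 2.754 eV.
λ = 1240 / 2.754 = 450.3 nm.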